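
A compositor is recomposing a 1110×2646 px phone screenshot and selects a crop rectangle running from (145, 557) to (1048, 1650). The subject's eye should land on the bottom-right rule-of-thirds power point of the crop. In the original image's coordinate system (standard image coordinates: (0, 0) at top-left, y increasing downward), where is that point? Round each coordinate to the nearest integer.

Crop width = 1048 − 145 = 903 px; one third is 301.00 px.
Crop height = 1650 − 557 = 1093 px; one third is 364.33 px.
The bottom-right point is two-thirds across and two-thirds down within the crop:
x = 145 + 2 × 301.00 ≈ 747; y = 557 + 2 × 364.33 ≈ 1286.

(747, 1286)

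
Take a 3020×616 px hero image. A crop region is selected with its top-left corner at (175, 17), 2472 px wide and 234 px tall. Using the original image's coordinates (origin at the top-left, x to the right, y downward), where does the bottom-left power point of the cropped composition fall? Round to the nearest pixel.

(999, 173)

One third of the crop width 2472 is 824.00 px.
One third of the crop height 234 is 78.00 px.
The bottom-left point is one-third across and two-thirds down within the crop:
x = 175 + 1 × 824.00 ≈ 999; y = 17 + 2 × 78.00 ≈ 173.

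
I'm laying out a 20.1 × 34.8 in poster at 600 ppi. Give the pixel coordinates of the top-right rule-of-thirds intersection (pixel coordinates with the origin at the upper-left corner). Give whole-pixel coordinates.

x = 8040 px, y = 6960 px

In pixels the canvas is 20.1 × 600 = 12060 wide and 34.8 × 600 = 20880 tall.
The top-right point is two-thirds across and one-third down:
x = 2 × 12060/3 ≈ 8040; y = 1 × 20880/3 ≈ 6960.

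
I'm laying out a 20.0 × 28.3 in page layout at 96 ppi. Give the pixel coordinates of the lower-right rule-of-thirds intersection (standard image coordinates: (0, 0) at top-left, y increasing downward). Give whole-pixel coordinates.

In pixels the canvas is 20.0 × 96 = 1920 wide and 28.3 × 96 = 2716.8 tall.
The lower-right point is two-thirds across and two-thirds down:
x = 2 × 1920/3 ≈ 1280; y = 2 × 2716.8/3 ≈ 1811.

(1280, 1811)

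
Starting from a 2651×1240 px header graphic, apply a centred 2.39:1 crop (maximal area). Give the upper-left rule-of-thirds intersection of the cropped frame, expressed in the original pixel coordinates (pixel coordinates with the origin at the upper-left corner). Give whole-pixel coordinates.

2651/1240 < 2.39/1, so the 2.39:1 crop keeps the full width 2651 and trims height to 2651 × 1/2.39 = 1109.21 px.
Top offset = (1240 − 1109.21)/2 = 65.40 px; left offset = 0.
Upper-left is one-third across and one-third down within the crop:
x = 0.00 + 1 × 2651.00/3 ≈ 884; y = 65.40 + 1 × 1109.21/3 ≈ 435.

(884, 435)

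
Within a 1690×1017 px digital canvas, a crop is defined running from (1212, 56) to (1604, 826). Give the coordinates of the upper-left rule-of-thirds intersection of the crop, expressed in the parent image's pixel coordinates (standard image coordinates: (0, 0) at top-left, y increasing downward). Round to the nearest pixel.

x = 1343 px, y = 313 px

Crop width = 1604 − 1212 = 392 px; one third is 130.67 px.
Crop height = 826 − 56 = 770 px; one third is 256.67 px.
The upper-left point is one-third across and one-third down within the crop:
x = 1212 + 1 × 130.67 ≈ 1343; y = 56 + 1 × 256.67 ≈ 313.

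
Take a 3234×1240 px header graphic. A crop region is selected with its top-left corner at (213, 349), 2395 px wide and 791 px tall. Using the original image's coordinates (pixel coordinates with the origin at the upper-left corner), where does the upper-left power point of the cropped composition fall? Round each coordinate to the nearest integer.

(1011, 613)

One third of the crop width 2395 is 798.33 px.
One third of the crop height 791 is 263.67 px.
The upper-left point is one-third across and one-third down within the crop:
x = 213 + 1 × 798.33 ≈ 1011; y = 349 + 1 × 263.67 ≈ 613.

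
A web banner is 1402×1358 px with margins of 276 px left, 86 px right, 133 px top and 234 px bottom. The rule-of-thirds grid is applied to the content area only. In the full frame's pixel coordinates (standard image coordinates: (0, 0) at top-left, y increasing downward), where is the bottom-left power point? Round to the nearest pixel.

x = 623 px, y = 794 px

Content width = 1402 − 276 − 86 = 1040 px; content height = 1358 − 133 − 234 = 991 px.
Bottom-left is one-third across and two-thirds down within the content area.
x = 276 + 1 × 1040/3 = 276 + 346.67 ≈ 623
y = 133 + 2 × 991/3 = 133 + 660.67 ≈ 794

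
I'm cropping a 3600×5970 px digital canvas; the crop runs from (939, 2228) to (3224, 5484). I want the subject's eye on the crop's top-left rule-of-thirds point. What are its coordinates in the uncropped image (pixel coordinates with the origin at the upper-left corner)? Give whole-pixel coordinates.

Crop width = 3224 − 939 = 2285 px; one third is 761.67 px.
Crop height = 5484 − 2228 = 3256 px; one third is 1085.33 px.
The top-left point is one-third across and one-third down within the crop:
x = 939 + 1 × 761.67 ≈ 1701; y = 2228 + 1 × 1085.33 ≈ 3313.

(1701, 3313)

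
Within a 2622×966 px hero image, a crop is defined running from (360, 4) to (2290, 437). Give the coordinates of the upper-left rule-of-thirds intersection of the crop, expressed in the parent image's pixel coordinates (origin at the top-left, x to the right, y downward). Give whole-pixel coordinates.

Crop width = 2290 − 360 = 1930 px; one third is 643.33 px.
Crop height = 437 − 4 = 433 px; one third is 144.33 px.
The upper-left point is one-third across and one-third down within the crop:
x = 360 + 1 × 643.33 ≈ 1003; y = 4 + 1 × 144.33 ≈ 148.

(1003, 148)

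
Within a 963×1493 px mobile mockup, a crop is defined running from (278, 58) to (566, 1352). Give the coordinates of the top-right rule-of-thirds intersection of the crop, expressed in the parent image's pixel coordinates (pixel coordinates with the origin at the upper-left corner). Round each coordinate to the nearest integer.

x = 470 px, y = 489 px

Crop width = 566 − 278 = 288 px; one third is 96.00 px.
Crop height = 1352 − 58 = 1294 px; one third is 431.33 px.
The top-right point is two-thirds across and one-third down within the crop:
x = 278 + 2 × 96.00 ≈ 470; y = 58 + 1 × 431.33 ≈ 489.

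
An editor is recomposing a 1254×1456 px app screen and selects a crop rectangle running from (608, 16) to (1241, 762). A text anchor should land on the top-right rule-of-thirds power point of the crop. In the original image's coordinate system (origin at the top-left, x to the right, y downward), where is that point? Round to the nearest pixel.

Crop width = 1241 − 608 = 633 px; one third is 211.00 px.
Crop height = 762 − 16 = 746 px; one third is 248.67 px.
The top-right point is two-thirds across and one-third down within the crop:
x = 608 + 2 × 211.00 ≈ 1030; y = 16 + 1 × 248.67 ≈ 265.

x = 1030 px, y = 265 px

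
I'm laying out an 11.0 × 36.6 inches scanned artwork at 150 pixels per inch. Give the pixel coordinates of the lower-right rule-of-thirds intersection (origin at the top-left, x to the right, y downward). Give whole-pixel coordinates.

x = 1100 px, y = 3660 px

In pixels the canvas is 11.0 × 150 = 1650 wide and 36.6 × 150 = 5490 tall.
The lower-right point is two-thirds across and two-thirds down:
x = 2 × 1650/3 ≈ 1100; y = 2 × 5490/3 ≈ 3660.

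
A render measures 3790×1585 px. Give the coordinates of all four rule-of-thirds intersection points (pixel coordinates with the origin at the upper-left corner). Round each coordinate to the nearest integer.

(1263, 528), (2527, 528), (1263, 1057), (2527, 1057)

One third of 3790 is 1263.33; one third of 1585 is 528.33.
Vertical third lines at x = 1263 and x = 2527; horizontal third lines at y = 528 and y = 1057.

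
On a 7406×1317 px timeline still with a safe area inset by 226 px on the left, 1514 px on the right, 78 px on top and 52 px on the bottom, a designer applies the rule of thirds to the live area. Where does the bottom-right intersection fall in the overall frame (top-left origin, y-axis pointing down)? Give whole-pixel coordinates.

(4003, 869)

Content width = 7406 − 226 − 1514 = 5666 px; content height = 1317 − 78 − 52 = 1187 px.
Bottom-right is two-thirds across and two-thirds down within the live area.
x = 226 + 2 × 5666/3 = 226 + 3777.33 ≈ 4003
y = 78 + 2 × 1187/3 = 78 + 791.33 ≈ 869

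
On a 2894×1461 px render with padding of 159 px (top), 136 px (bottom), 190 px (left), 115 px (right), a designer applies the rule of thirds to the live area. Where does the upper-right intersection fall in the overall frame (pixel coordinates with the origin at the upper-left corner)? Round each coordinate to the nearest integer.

Content width = 2894 − 190 − 115 = 2589 px; content height = 1461 − 159 − 136 = 1166 px.
Upper-right is two-thirds across and one-third down within the live area.
x = 190 + 2 × 2589/3 = 190 + 1726.00 ≈ 1916
y = 159 + 1 × 1166/3 = 159 + 388.67 ≈ 548

x = 1916 px, y = 548 px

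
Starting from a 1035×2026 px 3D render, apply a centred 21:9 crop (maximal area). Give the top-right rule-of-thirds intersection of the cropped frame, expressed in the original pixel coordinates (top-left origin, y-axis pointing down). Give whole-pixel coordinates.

(690, 939)

1035/2026 < 21/9, so the 21:9 crop keeps the full width 1035 and trims height to 1035 × 9/21 = 443.57 px.
Top offset = (2026 − 443.57)/2 = 791.21 px; left offset = 0.
Top-right is two-thirds across and one-third down within the crop:
x = 0.00 + 2 × 1035.00/3 ≈ 690; y = 791.21 + 1 × 443.57/3 ≈ 939.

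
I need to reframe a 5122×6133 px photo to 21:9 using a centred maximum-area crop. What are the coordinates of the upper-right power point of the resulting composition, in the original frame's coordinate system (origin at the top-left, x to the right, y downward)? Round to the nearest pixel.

5122/6133 < 21/9, so the 21:9 crop keeps the full width 5122 and trims height to 5122 × 9/21 = 2195.14 px.
Top offset = (6133 − 2195.14)/2 = 1968.93 px; left offset = 0.
Upper-right is two-thirds across and one-third down within the crop:
x = 0.00 + 2 × 5122.00/3 ≈ 3415; y = 1968.93 + 1 × 2195.14/3 ≈ 2701.

x = 3415 px, y = 2701 px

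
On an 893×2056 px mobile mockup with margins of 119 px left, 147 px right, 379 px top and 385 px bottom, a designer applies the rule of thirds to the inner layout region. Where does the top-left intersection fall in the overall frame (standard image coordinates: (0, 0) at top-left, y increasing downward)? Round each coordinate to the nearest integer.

Content width = 893 − 119 − 147 = 627 px; content height = 2056 − 379 − 385 = 1292 px.
Top-left is one-third across and one-third down within the inner layout region.
x = 119 + 1 × 627/3 = 119 + 209.00 ≈ 328
y = 379 + 1 × 1292/3 = 379 + 430.67 ≈ 810

x = 328 px, y = 810 px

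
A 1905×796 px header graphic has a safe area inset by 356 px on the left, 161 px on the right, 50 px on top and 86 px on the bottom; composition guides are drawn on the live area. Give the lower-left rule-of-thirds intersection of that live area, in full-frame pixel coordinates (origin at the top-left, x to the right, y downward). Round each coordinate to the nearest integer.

Content width = 1905 − 356 − 161 = 1388 px; content height = 796 − 50 − 86 = 660 px.
Lower-left is one-third across and two-thirds down within the live area.
x = 356 + 1 × 1388/3 = 356 + 462.67 ≈ 819
y = 50 + 2 × 660/3 = 50 + 440.00 ≈ 490

x = 819 px, y = 490 px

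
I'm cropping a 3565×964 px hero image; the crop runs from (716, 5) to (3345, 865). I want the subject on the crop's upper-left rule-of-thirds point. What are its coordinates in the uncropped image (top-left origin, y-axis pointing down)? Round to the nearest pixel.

x = 1592 px, y = 292 px

Crop width = 3345 − 716 = 2629 px; one third is 876.33 px.
Crop height = 865 − 5 = 860 px; one third is 286.67 px.
The upper-left point is one-third across and one-third down within the crop:
x = 716 + 1 × 876.33 ≈ 1592; y = 5 + 1 × 286.67 ≈ 292.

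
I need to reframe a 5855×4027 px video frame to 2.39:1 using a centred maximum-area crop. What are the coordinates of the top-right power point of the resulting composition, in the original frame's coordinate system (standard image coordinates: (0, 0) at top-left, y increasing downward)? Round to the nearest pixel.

x = 3903 px, y = 1605 px

5855/4027 < 2.39/1, so the 2.39:1 crop keeps the full width 5855 and trims height to 5855 × 1/2.39 = 2449.79 px.
Top offset = (4027 − 2449.79)/2 = 788.60 px; left offset = 0.
Top-right is two-thirds across and one-third down within the crop:
x = 0.00 + 2 × 5855.00/3 ≈ 3903; y = 788.60 + 1 × 2449.79/3 ≈ 1605.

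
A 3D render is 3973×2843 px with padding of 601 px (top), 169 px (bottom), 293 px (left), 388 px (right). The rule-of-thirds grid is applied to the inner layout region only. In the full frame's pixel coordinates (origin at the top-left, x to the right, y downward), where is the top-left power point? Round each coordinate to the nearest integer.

(1390, 1292)

Content width = 3973 − 293 − 388 = 3292 px; content height = 2843 − 601 − 169 = 2073 px.
Top-left is one-third across and one-third down within the inner layout region.
x = 293 + 1 × 3292/3 = 293 + 1097.33 ≈ 1390
y = 601 + 1 × 2073/3 = 601 + 691.00 ≈ 1292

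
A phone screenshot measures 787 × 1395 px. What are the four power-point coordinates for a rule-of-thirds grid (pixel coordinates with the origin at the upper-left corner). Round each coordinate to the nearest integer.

One third of 787 is 262.33; one third of 1395 is 465.
Vertical third lines at x = 262 and x = 525; horizontal third lines at y = 465 and y = 930.

(262, 465), (525, 465), (262, 930), (525, 930)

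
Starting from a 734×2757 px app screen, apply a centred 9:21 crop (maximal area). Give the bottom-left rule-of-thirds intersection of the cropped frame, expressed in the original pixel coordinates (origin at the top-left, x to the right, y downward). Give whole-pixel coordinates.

x = 245 px, y = 1664 px

734/2757 < 9/21, so the 9:21 crop keeps the full width 734 and trims height to 734 × 21/9 = 1712.67 px.
Top offset = (2757 − 1712.67)/2 = 522.17 px; left offset = 0.
Bottom-left is one-third across and two-thirds down within the crop:
x = 0.00 + 1 × 734.00/3 ≈ 245; y = 522.17 + 2 × 1712.67/3 ≈ 1664.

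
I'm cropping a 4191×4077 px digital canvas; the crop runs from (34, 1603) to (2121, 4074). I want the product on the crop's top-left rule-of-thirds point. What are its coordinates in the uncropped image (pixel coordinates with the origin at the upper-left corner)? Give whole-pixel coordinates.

(730, 2427)

Crop width = 2121 − 34 = 2087 px; one third is 695.67 px.
Crop height = 4074 − 1603 = 2471 px; one third is 823.67 px.
The top-left point is one-third across and one-third down within the crop:
x = 34 + 1 × 695.67 ≈ 730; y = 1603 + 1 × 823.67 ≈ 2427.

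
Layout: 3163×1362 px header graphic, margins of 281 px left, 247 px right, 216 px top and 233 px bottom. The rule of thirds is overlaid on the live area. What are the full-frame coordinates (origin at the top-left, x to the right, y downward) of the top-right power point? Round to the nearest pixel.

x = 2038 px, y = 520 px

Content width = 3163 − 281 − 247 = 2635 px; content height = 1362 − 216 − 233 = 913 px.
Top-right is two-thirds across and one-third down within the live area.
x = 281 + 2 × 2635/3 = 281 + 1756.67 ≈ 2038
y = 216 + 1 × 913/3 = 216 + 304.33 ≈ 520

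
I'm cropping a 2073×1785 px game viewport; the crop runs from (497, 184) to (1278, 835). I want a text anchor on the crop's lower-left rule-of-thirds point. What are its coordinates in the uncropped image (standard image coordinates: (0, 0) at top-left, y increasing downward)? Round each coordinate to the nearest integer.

(757, 618)

Crop width = 1278 − 497 = 781 px; one third is 260.33 px.
Crop height = 835 − 184 = 651 px; one third is 217.00 px.
The lower-left point is one-third across and two-thirds down within the crop:
x = 497 + 1 × 260.33 ≈ 757; y = 184 + 2 × 217.00 ≈ 618.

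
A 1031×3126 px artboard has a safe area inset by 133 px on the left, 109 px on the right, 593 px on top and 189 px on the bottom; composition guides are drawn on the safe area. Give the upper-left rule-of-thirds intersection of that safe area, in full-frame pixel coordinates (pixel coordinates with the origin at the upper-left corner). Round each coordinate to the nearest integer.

x = 396 px, y = 1374 px

Content width = 1031 − 133 − 109 = 789 px; content height = 3126 − 593 − 189 = 2344 px.
Upper-left is one-third across and one-third down within the safe area.
x = 133 + 1 × 789/3 = 133 + 263.00 ≈ 396
y = 593 + 1 × 2344/3 = 593 + 781.33 ≈ 1374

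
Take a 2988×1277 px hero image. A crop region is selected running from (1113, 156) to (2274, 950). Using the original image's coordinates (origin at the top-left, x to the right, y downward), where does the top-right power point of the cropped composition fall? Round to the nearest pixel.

Crop width = 2274 − 1113 = 1161 px; one third is 387.00 px.
Crop height = 950 − 156 = 794 px; one third is 264.67 px.
The top-right point is two-thirds across and one-third down within the crop:
x = 1113 + 2 × 387.00 ≈ 1887; y = 156 + 1 × 264.67 ≈ 421.

(1887, 421)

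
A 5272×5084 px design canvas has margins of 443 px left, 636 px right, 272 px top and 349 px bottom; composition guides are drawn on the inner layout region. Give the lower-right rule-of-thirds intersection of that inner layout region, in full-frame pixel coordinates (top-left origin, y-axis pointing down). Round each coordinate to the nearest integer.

Content width = 5272 − 443 − 636 = 4193 px; content height = 5084 − 272 − 349 = 4463 px.
Lower-right is two-thirds across and two-thirds down within the inner layout region.
x = 443 + 2 × 4193/3 = 443 + 2795.33 ≈ 3238
y = 272 + 2 × 4463/3 = 272 + 2975.33 ≈ 3247

x = 3238 px, y = 3247 px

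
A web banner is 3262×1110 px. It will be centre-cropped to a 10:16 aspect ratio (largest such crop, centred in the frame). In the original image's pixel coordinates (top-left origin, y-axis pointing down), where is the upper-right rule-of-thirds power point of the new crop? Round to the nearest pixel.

3262/1110 > 10/16, so the 10:16 crop keeps the full height 1110 and trims width to 1110 × 10/16 = 693.75 px.
Left offset = (3262 − 693.75)/2 = 1284.12 px; top offset = 0.
Upper-right is two-thirds across and one-third down within the crop:
x = 1284.12 + 2 × 693.75/3 ≈ 1747; y = 0.00 + 1 × 1110.00/3 ≈ 370.

(1747, 370)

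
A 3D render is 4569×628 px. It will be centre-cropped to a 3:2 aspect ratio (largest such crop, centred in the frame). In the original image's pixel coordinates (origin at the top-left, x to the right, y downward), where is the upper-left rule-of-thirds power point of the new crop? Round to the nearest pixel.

x = 2128 px, y = 209 px

4569/628 > 3/2, so the 3:2 crop keeps the full height 628 and trims width to 628 × 3/2 = 942.00 px.
Left offset = (4569 − 942.00)/2 = 1813.50 px; top offset = 0.
Upper-left is one-third across and one-third down within the crop:
x = 1813.50 + 1 × 942.00/3 ≈ 2128; y = 0.00 + 1 × 628.00/3 ≈ 209.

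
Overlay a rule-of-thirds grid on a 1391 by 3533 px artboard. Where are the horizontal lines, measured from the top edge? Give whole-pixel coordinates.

y = 1178 px and y = 2355 px

3533 / 3 = 1177.67, so the horizontal lines sit at one and two thirds of 3533.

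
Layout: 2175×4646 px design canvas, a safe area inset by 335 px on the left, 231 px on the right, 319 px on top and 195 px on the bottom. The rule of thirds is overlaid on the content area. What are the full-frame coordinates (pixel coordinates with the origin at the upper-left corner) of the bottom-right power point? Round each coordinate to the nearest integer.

Content width = 2175 − 335 − 231 = 1609 px; content height = 4646 − 319 − 195 = 4132 px.
Bottom-right is two-thirds across and two-thirds down within the content area.
x = 335 + 2 × 1609/3 = 335 + 1072.67 ≈ 1408
y = 319 + 2 × 4132/3 = 319 + 2754.67 ≈ 3074

(1408, 3074)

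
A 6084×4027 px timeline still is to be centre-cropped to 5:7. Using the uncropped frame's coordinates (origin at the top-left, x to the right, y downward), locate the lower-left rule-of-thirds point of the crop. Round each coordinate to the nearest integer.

x = 2563 px, y = 2685 px

6084/4027 > 5/7, so the 5:7 crop keeps the full height 4027 and trims width to 4027 × 5/7 = 2876.43 px.
Left offset = (6084 − 2876.43)/2 = 1603.79 px; top offset = 0.
Lower-left is one-third across and two-thirds down within the crop:
x = 1603.79 + 1 × 2876.43/3 ≈ 2563; y = 0.00 + 2 × 4027.00/3 ≈ 2685.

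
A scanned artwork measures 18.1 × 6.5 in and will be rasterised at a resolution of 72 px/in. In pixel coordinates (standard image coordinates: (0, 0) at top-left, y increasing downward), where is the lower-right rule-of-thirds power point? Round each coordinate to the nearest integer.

(869, 312)

In pixels the canvas is 18.1 × 72 = 1303.2 wide and 6.5 × 72 = 468 tall.
The lower-right point is two-thirds across and two-thirds down:
x = 2 × 1303.2/3 ≈ 869; y = 2 × 468/3 ≈ 312.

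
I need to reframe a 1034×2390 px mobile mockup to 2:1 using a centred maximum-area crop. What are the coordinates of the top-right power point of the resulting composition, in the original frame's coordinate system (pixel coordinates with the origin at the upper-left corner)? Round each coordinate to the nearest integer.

x = 689 px, y = 1109 px

1034/2390 < 2/1, so the 2:1 crop keeps the full width 1034 and trims height to 1034 × 1/2 = 517.00 px.
Top offset = (2390 − 517.00)/2 = 936.50 px; left offset = 0.
Top-right is two-thirds across and one-third down within the crop:
x = 0.00 + 2 × 1034.00/3 ≈ 689; y = 936.50 + 1 × 517.00/3 ≈ 1109.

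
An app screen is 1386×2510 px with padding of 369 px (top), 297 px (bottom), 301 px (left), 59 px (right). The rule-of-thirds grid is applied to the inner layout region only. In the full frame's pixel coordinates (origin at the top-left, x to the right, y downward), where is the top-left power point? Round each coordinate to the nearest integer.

Content width = 1386 − 301 − 59 = 1026 px; content height = 2510 − 369 − 297 = 1844 px.
Top-left is one-third across and one-third down within the inner layout region.
x = 301 + 1 × 1026/3 = 301 + 342.00 ≈ 643
y = 369 + 1 × 1844/3 = 369 + 614.67 ≈ 984

x = 643 px, y = 984 px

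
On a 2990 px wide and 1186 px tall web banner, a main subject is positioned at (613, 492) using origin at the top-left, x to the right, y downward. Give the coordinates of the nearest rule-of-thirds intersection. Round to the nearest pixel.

Third lines: x ∈ {997, 1993}, y ∈ {395, 791}.
613 is closer to x = 997; 492 is closer to y = 395.
So the nearest intersection is the upper-left power point.

x = 997 px, y = 395 px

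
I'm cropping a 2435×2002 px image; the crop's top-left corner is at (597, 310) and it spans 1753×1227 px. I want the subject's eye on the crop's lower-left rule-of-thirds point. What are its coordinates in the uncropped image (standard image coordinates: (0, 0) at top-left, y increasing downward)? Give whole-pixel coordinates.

One third of the crop width 1753 is 584.33 px.
One third of the crop height 1227 is 409.00 px.
The lower-left point is one-third across and two-thirds down within the crop:
x = 597 + 1 × 584.33 ≈ 1181; y = 310 + 2 × 409.00 ≈ 1128.

(1181, 1128)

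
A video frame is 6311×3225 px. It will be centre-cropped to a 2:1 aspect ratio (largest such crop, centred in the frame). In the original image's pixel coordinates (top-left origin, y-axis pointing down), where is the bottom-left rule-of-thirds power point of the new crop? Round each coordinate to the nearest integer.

(2104, 2138)

6311/3225 < 2/1, so the 2:1 crop keeps the full width 6311 and trims height to 6311 × 1/2 = 3155.50 px.
Top offset = (3225 − 3155.50)/2 = 34.75 px; left offset = 0.
Bottom-left is one-third across and two-thirds down within the crop:
x = 0.00 + 1 × 6311.00/3 ≈ 2104; y = 34.75 + 2 × 3155.50/3 ≈ 2138.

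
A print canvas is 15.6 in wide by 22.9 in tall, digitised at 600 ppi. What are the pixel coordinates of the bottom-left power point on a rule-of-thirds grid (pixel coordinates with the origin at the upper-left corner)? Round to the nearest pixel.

(3120, 9160)

In pixels the canvas is 15.6 × 600 = 9360 wide and 22.9 × 600 = 13740 tall.
The bottom-left point is one-third across and two-thirds down:
x = 1 × 9360/3 ≈ 3120; y = 2 × 13740/3 ≈ 9160.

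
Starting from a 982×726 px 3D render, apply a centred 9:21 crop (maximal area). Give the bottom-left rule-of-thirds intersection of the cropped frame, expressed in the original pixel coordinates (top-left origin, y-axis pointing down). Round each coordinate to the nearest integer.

982/726 > 9/21, so the 9:21 crop keeps the full height 726 and trims width to 726 × 9/21 = 311.14 px.
Left offset = (982 − 311.14)/2 = 335.43 px; top offset = 0.
Bottom-left is one-third across and two-thirds down within the crop:
x = 335.43 + 1 × 311.14/3 ≈ 439; y = 0.00 + 2 × 726.00/3 ≈ 484.

(439, 484)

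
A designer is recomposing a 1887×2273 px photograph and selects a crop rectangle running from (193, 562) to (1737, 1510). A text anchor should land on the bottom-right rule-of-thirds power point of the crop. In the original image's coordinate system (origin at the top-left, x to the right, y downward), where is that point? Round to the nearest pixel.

(1222, 1194)

Crop width = 1737 − 193 = 1544 px; one third is 514.67 px.
Crop height = 1510 − 562 = 948 px; one third is 316.00 px.
The bottom-right point is two-thirds across and two-thirds down within the crop:
x = 193 + 2 × 514.67 ≈ 1222; y = 562 + 2 × 316.00 ≈ 1194.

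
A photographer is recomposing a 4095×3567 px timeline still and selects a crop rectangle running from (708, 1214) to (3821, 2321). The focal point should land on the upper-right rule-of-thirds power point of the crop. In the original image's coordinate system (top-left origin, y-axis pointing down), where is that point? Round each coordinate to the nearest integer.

x = 2783 px, y = 1583 px

Crop width = 3821 − 708 = 3113 px; one third is 1037.67 px.
Crop height = 2321 − 1214 = 1107 px; one third is 369.00 px.
The upper-right point is two-thirds across and one-third down within the crop:
x = 708 + 2 × 1037.67 ≈ 2783; y = 1214 + 1 × 369.00 ≈ 1583.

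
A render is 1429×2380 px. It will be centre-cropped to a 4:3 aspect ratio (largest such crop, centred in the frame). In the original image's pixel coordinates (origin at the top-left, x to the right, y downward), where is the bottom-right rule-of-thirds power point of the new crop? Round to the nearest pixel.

1429/2380 < 4/3, so the 4:3 crop keeps the full width 1429 and trims height to 1429 × 3/4 = 1071.75 px.
Top offset = (2380 − 1071.75)/2 = 654.12 px; left offset = 0.
Bottom-right is two-thirds across and two-thirds down within the crop:
x = 0.00 + 2 × 1429.00/3 ≈ 953; y = 654.12 + 2 × 1071.75/3 ≈ 1369.

(953, 1369)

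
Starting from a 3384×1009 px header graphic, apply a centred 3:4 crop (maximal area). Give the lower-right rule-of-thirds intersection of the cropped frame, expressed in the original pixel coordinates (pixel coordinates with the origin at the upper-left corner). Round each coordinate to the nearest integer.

(1818, 673)

3384/1009 > 3/4, so the 3:4 crop keeps the full height 1009 and trims width to 1009 × 3/4 = 756.75 px.
Left offset = (3384 − 756.75)/2 = 1313.62 px; top offset = 0.
Lower-right is two-thirds across and two-thirds down within the crop:
x = 1313.62 + 2 × 756.75/3 ≈ 1818; y = 0.00 + 2 × 1009.00/3 ≈ 673.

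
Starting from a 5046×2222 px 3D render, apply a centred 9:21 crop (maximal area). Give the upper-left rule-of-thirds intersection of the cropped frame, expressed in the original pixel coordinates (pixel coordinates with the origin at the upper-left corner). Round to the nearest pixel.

5046/2222 > 9/21, so the 9:21 crop keeps the full height 2222 and trims width to 2222 × 9/21 = 952.29 px.
Left offset = (5046 − 952.29)/2 = 2046.86 px; top offset = 0.
Upper-left is one-third across and one-third down within the crop:
x = 2046.86 + 1 × 952.29/3 ≈ 2364; y = 0.00 + 1 × 2222.00/3 ≈ 741.

x = 2364 px, y = 741 px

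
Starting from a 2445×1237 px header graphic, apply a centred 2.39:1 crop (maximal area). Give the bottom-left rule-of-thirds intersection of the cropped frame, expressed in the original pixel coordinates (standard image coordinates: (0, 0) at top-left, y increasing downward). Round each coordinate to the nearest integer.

2445/1237 < 2.39/1, so the 2.39:1 crop keeps the full width 2445 and trims height to 2445 × 1/2.39 = 1023.01 px.
Top offset = (1237 − 1023.01)/2 = 106.99 px; left offset = 0.
Bottom-left is one-third across and two-thirds down within the crop:
x = 0.00 + 1 × 2445.00/3 ≈ 815; y = 106.99 + 2 × 1023.01/3 ≈ 789.

(815, 789)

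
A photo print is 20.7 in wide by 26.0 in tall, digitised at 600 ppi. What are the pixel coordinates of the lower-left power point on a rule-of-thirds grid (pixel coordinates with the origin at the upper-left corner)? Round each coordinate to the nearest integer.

In pixels the canvas is 20.7 × 600 = 12420 wide and 26.0 × 600 = 15600 tall.
The lower-left point is one-third across and two-thirds down:
x = 1 × 12420/3 ≈ 4140; y = 2 × 15600/3 ≈ 10400.

(4140, 10400)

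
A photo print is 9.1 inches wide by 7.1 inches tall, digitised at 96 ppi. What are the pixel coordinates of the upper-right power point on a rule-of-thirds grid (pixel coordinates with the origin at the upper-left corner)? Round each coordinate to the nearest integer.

x = 582 px, y = 227 px

In pixels the canvas is 9.1 × 96 = 873.6 wide and 7.1 × 96 = 681.6 tall.
The upper-right point is two-thirds across and one-third down:
x = 2 × 873.6/3 ≈ 582; y = 1 × 681.6/3 ≈ 227.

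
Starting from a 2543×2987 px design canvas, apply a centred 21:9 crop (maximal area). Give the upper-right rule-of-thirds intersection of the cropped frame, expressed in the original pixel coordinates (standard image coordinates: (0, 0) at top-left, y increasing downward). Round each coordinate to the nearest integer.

2543/2987 < 21/9, so the 21:9 crop keeps the full width 2543 and trims height to 2543 × 9/21 = 1089.86 px.
Top offset = (2987 − 1089.86)/2 = 948.57 px; left offset = 0.
Upper-right is two-thirds across and one-third down within the crop:
x = 0.00 + 2 × 2543.00/3 ≈ 1695; y = 948.57 + 1 × 1089.86/3 ≈ 1312.

(1695, 1312)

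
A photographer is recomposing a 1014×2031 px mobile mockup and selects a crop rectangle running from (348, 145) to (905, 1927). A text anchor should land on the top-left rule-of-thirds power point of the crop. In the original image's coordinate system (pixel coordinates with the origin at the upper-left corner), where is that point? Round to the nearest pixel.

(534, 739)

Crop width = 905 − 348 = 557 px; one third is 185.67 px.
Crop height = 1927 − 145 = 1782 px; one third is 594.00 px.
The top-left point is one-third across and one-third down within the crop:
x = 348 + 1 × 185.67 ≈ 534; y = 145 + 1 × 594.00 ≈ 739.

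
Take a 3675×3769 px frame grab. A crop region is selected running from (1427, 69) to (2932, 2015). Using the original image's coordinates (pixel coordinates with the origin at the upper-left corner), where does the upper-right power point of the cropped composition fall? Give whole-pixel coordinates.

Crop width = 2932 − 1427 = 1505 px; one third is 501.67 px.
Crop height = 2015 − 69 = 1946 px; one third is 648.67 px.
The upper-right point is two-thirds across and one-third down within the crop:
x = 1427 + 2 × 501.67 ≈ 2430; y = 69 + 1 × 648.67 ≈ 718.

x = 2430 px, y = 718 px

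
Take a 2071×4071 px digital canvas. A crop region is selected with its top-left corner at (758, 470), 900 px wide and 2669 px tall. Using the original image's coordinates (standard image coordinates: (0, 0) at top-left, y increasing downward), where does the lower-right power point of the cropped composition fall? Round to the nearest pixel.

One third of the crop width 900 is 300.00 px.
One third of the crop height 2669 is 889.67 px.
The lower-right point is two-thirds across and two-thirds down within the crop:
x = 758 + 2 × 300.00 ≈ 1358; y = 470 + 2 × 889.67 ≈ 2249.

x = 1358 px, y = 2249 px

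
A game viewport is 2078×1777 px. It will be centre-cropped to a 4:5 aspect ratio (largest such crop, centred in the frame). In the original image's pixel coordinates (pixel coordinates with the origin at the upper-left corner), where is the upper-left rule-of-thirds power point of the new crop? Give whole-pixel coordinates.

(802, 592)

2078/1777 > 4/5, so the 4:5 crop keeps the full height 1777 and trims width to 1777 × 4/5 = 1421.60 px.
Left offset = (2078 − 1421.60)/2 = 328.20 px; top offset = 0.
Upper-left is one-third across and one-third down within the crop:
x = 328.20 + 1 × 1421.60/3 ≈ 802; y = 0.00 + 1 × 1777.00/3 ≈ 592.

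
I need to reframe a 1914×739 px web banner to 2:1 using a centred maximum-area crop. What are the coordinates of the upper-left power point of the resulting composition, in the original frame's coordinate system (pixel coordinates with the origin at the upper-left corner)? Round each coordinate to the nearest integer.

(711, 246)

1914/739 > 2/1, so the 2:1 crop keeps the full height 739 and trims width to 739 × 2/1 = 1478.00 px.
Left offset = (1914 − 1478.00)/2 = 218.00 px; top offset = 0.
Upper-left is one-third across and one-third down within the crop:
x = 218.00 + 1 × 1478.00/3 ≈ 711; y = 0.00 + 1 × 739.00/3 ≈ 246.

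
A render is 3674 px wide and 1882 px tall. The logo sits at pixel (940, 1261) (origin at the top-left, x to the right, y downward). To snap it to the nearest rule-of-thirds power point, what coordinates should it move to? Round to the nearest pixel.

Third lines: x ∈ {1225, 2449}, y ∈ {627, 1255}.
940 is closer to x = 1225; 1261 is closer to y = 1255.
So the nearest intersection is the lower-left power point.

(1225, 1255)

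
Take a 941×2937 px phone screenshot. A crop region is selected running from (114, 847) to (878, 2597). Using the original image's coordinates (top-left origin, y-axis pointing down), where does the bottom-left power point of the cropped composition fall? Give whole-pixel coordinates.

Crop width = 878 − 114 = 764 px; one third is 254.67 px.
Crop height = 2597 − 847 = 1750 px; one third is 583.33 px.
The bottom-left point is one-third across and two-thirds down within the crop:
x = 114 + 1 × 254.67 ≈ 369; y = 847 + 2 × 583.33 ≈ 2014.

x = 369 px, y = 2014 px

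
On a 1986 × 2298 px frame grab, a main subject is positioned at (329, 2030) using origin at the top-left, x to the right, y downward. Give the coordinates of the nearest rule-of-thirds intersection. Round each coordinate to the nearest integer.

Third lines: x ∈ {662, 1324}, y ∈ {766, 1532}.
329 is closer to x = 662; 2030 is closer to y = 1532.
So the nearest intersection is the lower-left power point.

x = 662 px, y = 1532 px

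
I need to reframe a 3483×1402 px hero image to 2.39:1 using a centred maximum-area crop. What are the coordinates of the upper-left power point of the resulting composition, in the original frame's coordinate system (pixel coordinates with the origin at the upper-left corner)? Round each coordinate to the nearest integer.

3483/1402 > 2.39/1, so the 2.39:1 crop keeps the full height 1402 and trims width to 1402 × 2.39/1 = 3350.78 px.
Left offset = (3483 − 3350.78)/2 = 66.11 px; top offset = 0.
Upper-left is one-third across and one-third down within the crop:
x = 66.11 + 1 × 3350.78/3 ≈ 1183; y = 0.00 + 1 × 1402.00/3 ≈ 467.

(1183, 467)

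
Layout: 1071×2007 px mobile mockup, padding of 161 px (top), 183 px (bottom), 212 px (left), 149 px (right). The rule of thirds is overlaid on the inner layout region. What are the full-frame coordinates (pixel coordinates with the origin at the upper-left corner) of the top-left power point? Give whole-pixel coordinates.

Content width = 1071 − 212 − 149 = 710 px; content height = 2007 − 161 − 183 = 1663 px.
Top-left is one-third across and one-third down within the inner layout region.
x = 212 + 1 × 710/3 = 212 + 236.67 ≈ 449
y = 161 + 1 × 1663/3 = 161 + 554.33 ≈ 715

x = 449 px, y = 715 px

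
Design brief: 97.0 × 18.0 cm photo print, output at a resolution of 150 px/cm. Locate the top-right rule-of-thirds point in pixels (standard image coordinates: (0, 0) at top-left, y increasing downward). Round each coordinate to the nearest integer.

In pixels the canvas is 97.0 × 150 = 14550 wide and 18.0 × 150 = 2700 tall.
The top-right point is two-thirds across and one-third down:
x = 2 × 14550/3 ≈ 9700; y = 1 × 2700/3 ≈ 900.

(9700, 900)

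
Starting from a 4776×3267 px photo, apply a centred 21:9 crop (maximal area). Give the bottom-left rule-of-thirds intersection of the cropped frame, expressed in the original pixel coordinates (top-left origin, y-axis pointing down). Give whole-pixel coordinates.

(1592, 1975)

4776/3267 < 21/9, so the 21:9 crop keeps the full width 4776 and trims height to 4776 × 9/21 = 2046.86 px.
Top offset = (3267 − 2046.86)/2 = 610.07 px; left offset = 0.
Bottom-left is one-third across and two-thirds down within the crop:
x = 0.00 + 1 × 4776.00/3 ≈ 1592; y = 610.07 + 2 × 2046.86/3 ≈ 1975.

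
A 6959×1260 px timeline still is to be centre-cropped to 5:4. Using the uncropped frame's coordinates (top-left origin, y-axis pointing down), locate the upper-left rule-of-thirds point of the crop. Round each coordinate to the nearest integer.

6959/1260 > 5/4, so the 5:4 crop keeps the full height 1260 and trims width to 1260 × 5/4 = 1575.00 px.
Left offset = (6959 − 1575.00)/2 = 2692.00 px; top offset = 0.
Upper-left is one-third across and one-third down within the crop:
x = 2692.00 + 1 × 1575.00/3 ≈ 3217; y = 0.00 + 1 × 1260.00/3 ≈ 420.

(3217, 420)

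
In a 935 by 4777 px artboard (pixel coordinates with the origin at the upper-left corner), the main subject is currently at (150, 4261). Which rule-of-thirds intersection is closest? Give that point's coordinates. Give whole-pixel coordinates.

(312, 3185)

Third lines: x ∈ {312, 623}, y ∈ {1592, 3185}.
150 is closer to x = 312; 4261 is closer to y = 3185.
So the nearest intersection is the lower-left power point.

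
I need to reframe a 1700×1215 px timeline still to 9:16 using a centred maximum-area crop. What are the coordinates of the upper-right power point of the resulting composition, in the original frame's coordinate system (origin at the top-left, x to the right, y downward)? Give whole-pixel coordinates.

1700/1215 > 9/16, so the 9:16 crop keeps the full height 1215 and trims width to 1215 × 9/16 = 683.44 px.
Left offset = (1700 − 683.44)/2 = 508.28 px; top offset = 0.
Upper-right is two-thirds across and one-third down within the crop:
x = 508.28 + 2 × 683.44/3 ≈ 964; y = 0.00 + 1 × 1215.00/3 ≈ 405.

(964, 405)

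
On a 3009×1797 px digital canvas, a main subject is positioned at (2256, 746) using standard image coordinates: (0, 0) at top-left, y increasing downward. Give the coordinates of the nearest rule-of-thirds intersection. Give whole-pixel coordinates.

x = 2006 px, y = 599 px

Third lines: x ∈ {1003, 2006}, y ∈ {599, 1198}.
2256 is closer to x = 2006; 746 is closer to y = 599.
So the nearest intersection is the upper-right power point.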